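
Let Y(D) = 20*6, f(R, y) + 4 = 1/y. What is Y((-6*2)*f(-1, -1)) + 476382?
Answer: 476502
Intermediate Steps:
f(R, y) = -4 + 1/y
Y(D) = 120
Y((-6*2)*f(-1, -1)) + 476382 = 120 + 476382 = 476502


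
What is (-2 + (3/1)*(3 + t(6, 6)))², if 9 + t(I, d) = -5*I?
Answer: 12100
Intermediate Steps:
t(I, d) = -9 - 5*I
(-2 + (3/1)*(3 + t(6, 6)))² = (-2 + (3/1)*(3 + (-9 - 5*6)))² = (-2 + (3*1)*(3 + (-9 - 30)))² = (-2 + 3*(3 - 39))² = (-2 + 3*(-36))² = (-2 - 108)² = (-110)² = 12100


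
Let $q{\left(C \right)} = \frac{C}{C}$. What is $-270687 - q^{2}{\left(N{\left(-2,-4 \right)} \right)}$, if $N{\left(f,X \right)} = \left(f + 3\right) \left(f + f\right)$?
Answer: $-270688$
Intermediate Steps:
$N{\left(f,X \right)} = 2 f \left(3 + f\right)$ ($N{\left(f,X \right)} = \left(3 + f\right) 2 f = 2 f \left(3 + f\right)$)
$q{\left(C \right)} = 1$
$-270687 - q^{2}{\left(N{\left(-2,-4 \right)} \right)} = -270687 - 1^{2} = -270687 - 1 = -270688$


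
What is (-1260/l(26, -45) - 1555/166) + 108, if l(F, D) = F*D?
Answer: 215173/2158 ≈ 99.709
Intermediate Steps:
l(F, D) = D*F
(-1260/l(26, -45) - 1555/166) + 108 = (-1260/((-45*26)) - 1555/166) + 108 = (-1260/(-1170) - 1555*1/166) + 108 = (-1260*(-1/1170) - 1555/166) + 108 = (14/13 - 1555/166) + 108 = -17891/2158 + 108 = 215173/2158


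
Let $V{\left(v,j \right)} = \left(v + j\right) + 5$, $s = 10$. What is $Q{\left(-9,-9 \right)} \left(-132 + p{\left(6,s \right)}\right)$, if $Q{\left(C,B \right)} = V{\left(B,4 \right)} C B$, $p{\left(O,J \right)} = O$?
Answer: $0$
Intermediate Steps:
$V{\left(v,j \right)} = 5 + j + v$ ($V{\left(v,j \right)} = \left(j + v\right) + 5 = 5 + j + v$)
$Q{\left(C,B \right)} = B C \left(9 + B\right)$ ($Q{\left(C,B \right)} = \left(5 + 4 + B\right) C B = \left(9 + B\right) C B = C \left(9 + B\right) B = B C \left(9 + B\right)$)
$Q{\left(-9,-9 \right)} \left(-132 + p{\left(6,s \right)}\right) = \left(-9\right) \left(-9\right) \left(9 - 9\right) \left(-132 + 6\right) = \left(-9\right) \left(-9\right) 0 \left(-126\right) = 0 \left(-126\right) = 0$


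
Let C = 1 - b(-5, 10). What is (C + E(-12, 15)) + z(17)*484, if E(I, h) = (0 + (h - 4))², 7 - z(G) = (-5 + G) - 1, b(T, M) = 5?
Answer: -1819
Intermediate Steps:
z(G) = 13 - G (z(G) = 7 - ((-5 + G) - 1) = 7 - (-6 + G) = 7 + (6 - G) = 13 - G)
E(I, h) = (-4 + h)² (E(I, h) = (0 + (-4 + h))² = (-4 + h)²)
C = -4 (C = 1 - 1*5 = 1 - 5 = -4)
(C + E(-12, 15)) + z(17)*484 = (-4 + (-4 + 15)²) + (13 - 1*17)*484 = (-4 + 11²) + (13 - 17)*484 = (-4 + 121) - 4*484 = 117 - 1936 = -1819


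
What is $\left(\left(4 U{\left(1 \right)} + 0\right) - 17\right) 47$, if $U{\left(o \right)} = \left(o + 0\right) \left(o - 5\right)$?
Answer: $-1551$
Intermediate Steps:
$U{\left(o \right)} = o \left(-5 + o\right)$
$\left(\left(4 U{\left(1 \right)} + 0\right) - 17\right) 47 = \left(\left(4 \cdot 1 \left(-5 + 1\right) + 0\right) - 17\right) 47 = \left(\left(4 \cdot 1 \left(-4\right) + 0\right) - 17\right) 47 = \left(\left(4 \left(-4\right) + 0\right) - 17\right) 47 = \left(\left(-16 + 0\right) - 17\right) 47 = \left(-16 - 17\right) 47 = \left(-33\right) 47 = -1551$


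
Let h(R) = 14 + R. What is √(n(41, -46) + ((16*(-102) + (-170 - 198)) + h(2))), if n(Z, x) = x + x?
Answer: 2*I*√519 ≈ 45.563*I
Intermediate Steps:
n(Z, x) = 2*x
√(n(41, -46) + ((16*(-102) + (-170 - 198)) + h(2))) = √(2*(-46) + ((16*(-102) + (-170 - 198)) + (14 + 2))) = √(-92 + ((-1632 - 368) + 16)) = √(-92 + (-2000 + 16)) = √(-92 - 1984) = √(-2076) = 2*I*√519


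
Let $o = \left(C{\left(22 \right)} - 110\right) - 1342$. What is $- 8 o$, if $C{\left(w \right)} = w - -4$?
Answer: $11408$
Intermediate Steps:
$C{\left(w \right)} = 4 + w$ ($C{\left(w \right)} = w + 4 = 4 + w$)
$o = -1426$ ($o = \left(\left(4 + 22\right) - 110\right) - 1342 = \left(26 - 110\right) - 1342 = -84 - 1342 = -1426$)
$- 8 o = \left(-8\right) \left(-1426\right) = 11408$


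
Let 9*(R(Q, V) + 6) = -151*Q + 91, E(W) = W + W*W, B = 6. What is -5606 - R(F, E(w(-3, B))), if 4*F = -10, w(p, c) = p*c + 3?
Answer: -101737/18 ≈ -5652.1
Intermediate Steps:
w(p, c) = 3 + c*p (w(p, c) = c*p + 3 = 3 + c*p)
E(W) = W + W²
F = -5/2 (F = (¼)*(-10) = -5/2 ≈ -2.5000)
R(Q, V) = 37/9 - 151*Q/9 (R(Q, V) = -6 + (-151*Q + 91)/9 = -6 + (91 - 151*Q)/9 = -6 + (91/9 - 151*Q/9) = 37/9 - 151*Q/9)
-5606 - R(F, E(w(-3, B))) = -5606 - (37/9 - 151/9*(-5/2)) = -5606 - (37/9 + 755/18) = -5606 - 1*829/18 = -5606 - 829/18 = -101737/18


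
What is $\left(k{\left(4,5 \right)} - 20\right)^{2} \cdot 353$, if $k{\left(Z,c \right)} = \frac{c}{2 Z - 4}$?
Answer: $\frac{1985625}{16} \approx 1.241 \cdot 10^{5}$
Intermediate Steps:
$k{\left(Z,c \right)} = \frac{c}{-4 + 2 Z}$
$\left(k{\left(4,5 \right)} - 20\right)^{2} \cdot 353 = \left(\frac{1}{2} \cdot 5 \frac{1}{-2 + 4} - 20\right)^{2} \cdot 353 = \left(\frac{1}{2} \cdot 5 \cdot \frac{1}{2} - 20\right)^{2} \cdot 353 = \left(\frac{5}{4} - 20\right)^{2} \cdot 353 = \left(- \frac{75}{4}\right)^{2} \cdot 353 = \frac{5625}{16} \cdot 353 = \frac{1985625}{16}$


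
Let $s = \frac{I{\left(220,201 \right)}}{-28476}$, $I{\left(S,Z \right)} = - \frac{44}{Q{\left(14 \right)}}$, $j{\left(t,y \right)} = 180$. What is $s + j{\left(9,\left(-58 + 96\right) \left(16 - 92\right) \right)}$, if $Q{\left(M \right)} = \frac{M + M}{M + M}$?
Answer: $\frac{1281431}{7119} \approx 180.0$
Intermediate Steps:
$Q{\left(M \right)} = 1$ ($Q{\left(M \right)} = \frac{2 M}{2 M} = 2 M \frac{1}{2 M} = 1$)
$I{\left(S,Z \right)} = -44$ ($I{\left(S,Z \right)} = - \frac{44}{1} = \left(-44\right) 1 = -44$)
$s = \frac{11}{7119}$ ($s = - \frac{44}{-28476} = \left(-44\right) \left(- \frac{1}{28476}\right) = \frac{11}{7119} \approx 0.0015452$)
$s + j{\left(9,\left(-58 + 96\right) \left(16 - 92\right) \right)} = \frac{11}{7119} + 180 = \frac{1281431}{7119}$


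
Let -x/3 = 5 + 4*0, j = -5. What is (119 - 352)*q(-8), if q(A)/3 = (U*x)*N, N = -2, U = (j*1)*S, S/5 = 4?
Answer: 2097000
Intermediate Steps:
S = 20 (S = 5*4 = 20)
U = -100 (U = -5*1*20 = -5*20 = -100)
x = -15 (x = -3*(5 + 4*0) = -3*(5 + 0) = -3*5 = -15)
q(A) = -9000 (q(A) = 3*(-100*(-15)*(-2)) = 3*(1500*(-2)) = 3*(-3000) = -9000)
(119 - 352)*q(-8) = (119 - 352)*(-9000) = -233*(-9000) = 2097000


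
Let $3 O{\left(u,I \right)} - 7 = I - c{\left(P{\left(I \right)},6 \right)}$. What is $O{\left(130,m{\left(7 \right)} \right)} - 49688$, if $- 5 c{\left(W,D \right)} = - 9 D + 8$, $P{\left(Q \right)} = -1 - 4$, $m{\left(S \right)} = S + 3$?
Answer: $- \frac{248427}{5} \approx -49685.0$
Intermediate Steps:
$m{\left(S \right)} = 3 + S$
$P{\left(Q \right)} = -5$
$c{\left(W,D \right)} = - \frac{8}{5} + \frac{9 D}{5}$ ($c{\left(W,D \right)} = - \frac{- 9 D + 8}{5} = - \frac{8 - 9 D}{5} = - \frac{8}{5} + \frac{9 D}{5}$)
$O{\left(u,I \right)} = - \frac{11}{15} + \frac{I}{3}$ ($O{\left(u,I \right)} = \frac{7}{3} + \frac{I - \left(- \frac{8}{5} + \frac{9}{5} \cdot 6\right)}{3} = \frac{7}{3} + \frac{I - \left(- \frac{8}{5} + \frac{54}{5}\right)}{3} = \frac{7}{3} + \frac{I - \frac{46}{5}}{3} = \frac{7}{3} + \frac{- \frac{46}{5} + I}{3} = \frac{7}{3} + \left(- \frac{46}{15} + \frac{I}{3}\right) = - \frac{11}{15} + \frac{I}{3}$)
$O{\left(130,m{\left(7 \right)} \right)} - 49688 = \left(- \frac{11}{15} + \frac{3 + 7}{3}\right) - 49688 = \left(- \frac{11}{15} + \frac{1}{3} \cdot 10\right) - 49688 = \left(- \frac{11}{15} + \frac{10}{3}\right) - 49688 = \frac{13}{5} - 49688 = - \frac{248427}{5}$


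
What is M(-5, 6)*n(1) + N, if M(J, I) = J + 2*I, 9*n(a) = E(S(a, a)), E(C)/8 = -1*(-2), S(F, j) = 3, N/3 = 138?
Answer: 3838/9 ≈ 426.44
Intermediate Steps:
N = 414 (N = 3*138 = 414)
E(C) = 16 (E(C) = 8*(-1*(-2)) = 8*2 = 16)
n(a) = 16/9 (n(a) = (⅑)*16 = 16/9)
M(-5, 6)*n(1) + N = (-5 + 2*6)*(16/9) + 414 = (-5 + 12)*(16/9) + 414 = 7*(16/9) + 414 = 112/9 + 414 = 3838/9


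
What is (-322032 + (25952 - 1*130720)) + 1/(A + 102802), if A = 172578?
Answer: -117532183999/275380 ≈ -4.2680e+5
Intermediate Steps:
(-322032 + (25952 - 1*130720)) + 1/(A + 102802) = (-322032 + (25952 - 1*130720)) + 1/(172578 + 102802) = (-322032 + (25952 - 130720)) + 1/275380 = (-322032 - 104768) + 1/275380 = -426800 + 1/275380 = -117532183999/275380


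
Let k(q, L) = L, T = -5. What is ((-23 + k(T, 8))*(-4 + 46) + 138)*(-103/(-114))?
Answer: -8446/19 ≈ -444.53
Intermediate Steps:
((-23 + k(T, 8))*(-4 + 46) + 138)*(-103/(-114)) = ((-23 + 8)*(-4 + 46) + 138)*(-103/(-114)) = (-15*42 + 138)*(-103*(-1/114)) = (-630 + 138)*(103/114) = -492*103/114 = -8446/19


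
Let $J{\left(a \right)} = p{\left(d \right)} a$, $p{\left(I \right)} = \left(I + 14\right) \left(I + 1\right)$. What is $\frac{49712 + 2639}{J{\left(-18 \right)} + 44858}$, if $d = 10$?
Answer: $\frac{52351}{40106} \approx 1.3053$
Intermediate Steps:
$p{\left(I \right)} = \left(1 + I\right) \left(14 + I\right)$ ($p{\left(I \right)} = \left(14 + I\right) \left(1 + I\right) = \left(1 + I\right) \left(14 + I\right)$)
$J{\left(a \right)} = 264 a$ ($J{\left(a \right)} = \left(14 + 10^{2} + 15 \cdot 10\right) a = \left(14 + 100 + 150\right) a = 264 a$)
$\frac{49712 + 2639}{J{\left(-18 \right)} + 44858} = \frac{49712 + 2639}{264 \left(-18\right) + 44858} = \frac{52351}{-4752 + 44858} = \frac{52351}{40106}$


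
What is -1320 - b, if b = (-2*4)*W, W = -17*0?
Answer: -1320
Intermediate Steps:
W = 0
b = 0 (b = -2*4*0 = -8*0 = 0)
-1320 - b = -1320 - 1*0 = -1320 + 0 = -1320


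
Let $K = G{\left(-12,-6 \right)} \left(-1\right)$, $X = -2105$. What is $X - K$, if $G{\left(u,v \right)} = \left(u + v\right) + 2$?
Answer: $-2121$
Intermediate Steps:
$G{\left(u,v \right)} = 2 + u + v$
$K = 16$ ($K = \left(2 - 12 - 6\right) \left(-1\right) = \left(-16\right) \left(-1\right) = 16$)
$X - K = -2105 - 16 = -2121$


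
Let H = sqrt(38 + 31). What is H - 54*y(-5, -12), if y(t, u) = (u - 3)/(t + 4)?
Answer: -810 + sqrt(69) ≈ -801.69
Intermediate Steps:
y(t, u) = (-3 + u)/(4 + t)
H = sqrt(69) ≈ 8.3066
H - 54*y(-5, -12) = sqrt(69) - 54*(-3 - 12)/(4 - 5) = sqrt(69) - 54*(-15)/(-1) = sqrt(69) - (-54)*(-15) = sqrt(69) - 54*15 = sqrt(69) - 810 = -810 + sqrt(69)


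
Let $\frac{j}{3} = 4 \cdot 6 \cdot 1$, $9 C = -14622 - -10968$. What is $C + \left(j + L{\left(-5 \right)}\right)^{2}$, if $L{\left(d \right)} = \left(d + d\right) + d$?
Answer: $2843$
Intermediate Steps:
$C = -406$ ($C = \frac{-14622 - -10968}{9} = \frac{-14622 + 10968}{9} = \frac{1}{9} \left(-3654\right) = -406$)
$L{\left(d \right)} = 3 d$ ($L{\left(d \right)} = 2 d + d = 3 d$)
$j = 72$ ($j = 3 \cdot 4 \cdot 6 \cdot 1 = 3 \cdot 24 \cdot 1 = 3 \cdot 24 = 72$)
$C + \left(j + L{\left(-5 \right)}\right)^{2} = -406 + \left(72 + 3 \left(-5\right)\right)^{2} = -406 + \left(72 - 15\right)^{2} = -406 + 57^{2} = -406 + 3249 = 2843$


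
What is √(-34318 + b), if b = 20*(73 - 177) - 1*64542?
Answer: 14*I*√515 ≈ 317.71*I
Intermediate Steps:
b = -66622 (b = 20*(-104) - 64542 = -2080 - 64542 = -66622)
√(-34318 + b) = √(-34318 - 66622) = √(-100940) = 14*I*√515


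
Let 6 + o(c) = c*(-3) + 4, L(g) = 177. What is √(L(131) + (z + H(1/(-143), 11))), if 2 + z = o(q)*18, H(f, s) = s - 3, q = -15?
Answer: √957 ≈ 30.935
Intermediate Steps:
o(c) = -2 - 3*c (o(c) = -6 + (c*(-3) + 4) = -6 + (-3*c + 4) = -6 + (4 - 3*c) = -2 - 3*c)
H(f, s) = -3 + s
z = 772 (z = -2 + (-2 - 3*(-15))*18 = -2 + (-2 + 45)*18 = -2 + 43*18 = -2 + 774 = 772)
√(L(131) + (z + H(1/(-143), 11))) = √(177 + (772 + (-3 + 11))) = √(177 + (772 + 8)) = √(177 + 780) = √957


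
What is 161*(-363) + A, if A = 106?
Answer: -58337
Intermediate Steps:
161*(-363) + A = 161*(-363) + 106 = -58443 + 106 = -58337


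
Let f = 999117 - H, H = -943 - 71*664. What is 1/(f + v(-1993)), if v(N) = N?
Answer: 1/1045211 ≈ 9.5674e-7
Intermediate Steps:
H = -48087 (H = -943 - 47144 = -48087)
f = 1047204 (f = 999117 - 1*(-48087) = 999117 + 48087 = 1047204)
1/(f + v(-1993)) = 1/(1047204 - 1993) = 1/1045211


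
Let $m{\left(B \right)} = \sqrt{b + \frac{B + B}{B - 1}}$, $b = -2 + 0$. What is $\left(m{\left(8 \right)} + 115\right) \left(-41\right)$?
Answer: $-4715 - \frac{41 \sqrt{14}}{7} \approx -4736.9$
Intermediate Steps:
$b = -2$
$m{\left(B \right)} = \sqrt{-2 + \frac{2 B}{-1 + B}}$ ($m{\left(B \right)} = \sqrt{-2 + \frac{B + B}{B - 1}} = \sqrt{-2 + \frac{2 B}{-1 + B}}$)
$\left(m{\left(8 \right)} + 115\right) \left(-41\right) = \left(\sqrt{2} \sqrt{\frac{1}{-1 + 8}} + 115\right) \left(-41\right) = \left(\sqrt{2} \sqrt{\frac{1}{7}} + 115\right) \left(-41\right) = \left(\frac{\sqrt{2}}{\sqrt{7}} + 115\right) \left(-41\right) = \left(\sqrt{2} \frac{\sqrt{7}}{7} + 115\right) \left(-41\right) = \left(\frac{\sqrt{14}}{7} + 115\right) \left(-41\right) = \left(115 + \frac{\sqrt{14}}{7}\right) \left(-41\right) = -4715 - \frac{41 \sqrt{14}}{7}$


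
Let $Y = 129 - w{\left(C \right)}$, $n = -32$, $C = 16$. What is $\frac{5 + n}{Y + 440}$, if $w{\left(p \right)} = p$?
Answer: $- \frac{27}{553} \approx -0.048825$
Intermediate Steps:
$Y = 113$ ($Y = 129 - 16 = 113$)
$\frac{5 + n}{Y + 440} = \frac{5 - 32}{113 + 440} = - \frac{27}{553}$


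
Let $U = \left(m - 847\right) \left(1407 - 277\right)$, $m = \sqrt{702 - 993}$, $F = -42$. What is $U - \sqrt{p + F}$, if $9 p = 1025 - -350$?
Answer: $-957110 - \frac{\sqrt{997}}{3} + 1130 i \sqrt{291} \approx -9.5712 \cdot 10^{5} + 19276.0 i$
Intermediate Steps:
$m = i \sqrt{291}$ ($m = \sqrt{-291} = i \sqrt{291} \approx 17.059 i$)
$p = \frac{1375}{9}$ ($p = \frac{1025 - -350}{9} = \frac{1025 + 350}{9} = \frac{1}{9} \cdot 1375 = \frac{1375}{9} \approx 152.78$)
$U = -957110 + 1130 i \sqrt{291}$ ($U = \left(i \sqrt{291} - 847\right) \left(1407 - 277\right) = \left(-847 + i \sqrt{291}\right) 1130 = -957110 + 1130 i \sqrt{291} \approx -9.5711 \cdot 10^{5} + 19276.0 i$)
$U - \sqrt{p + F} = \left(-957110 + 1130 i \sqrt{291}\right) - \sqrt{\frac{1375}{9} - 42} = \left(-957110 + 1130 i \sqrt{291}\right) - \sqrt{\frac{997}{9}} = \left(-957110 + 1130 i \sqrt{291}\right) - \frac{\sqrt{997}}{3} = -957110 - \frac{\sqrt{997}}{3} + 1130 i \sqrt{291}$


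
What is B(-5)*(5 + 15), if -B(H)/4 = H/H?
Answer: -80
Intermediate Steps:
B(H) = -4 (B(H) = -4*H/H = -4*1 = -4)
B(-5)*(5 + 15) = -4*(5 + 15) = -4*20 = -80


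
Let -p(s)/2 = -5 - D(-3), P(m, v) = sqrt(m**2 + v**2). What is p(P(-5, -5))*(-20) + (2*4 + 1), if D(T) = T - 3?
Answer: 49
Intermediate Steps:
D(T) = -3 + T
p(s) = -2 (p(s) = -2*(-5 - (-3 - 3)) = -2*(-5 - 1*(-6)) = -2*(-5 + 6) = -2*1 = -2)
p(P(-5, -5))*(-20) + (2*4 + 1) = -2*(-20) + (2*4 + 1) = 40 + (8 + 1) = 40 + 9 = 49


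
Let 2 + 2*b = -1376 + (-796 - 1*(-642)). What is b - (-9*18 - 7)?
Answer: -597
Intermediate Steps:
b = -766 (b = -1 + (-1376 + (-796 - 1*(-642)))/2 = -1 + (-1376 + (-796 + 642))/2 = -1 + (-1376 - 154)/2 = -1 + (1/2)*(-1530) = -1 - 765 = -766)
b - (-9*18 - 7) = -766 - (-9*18 - 7) = -766 - (-162 - 7) = -766 - 1*(-169) = -766 + 169 = -597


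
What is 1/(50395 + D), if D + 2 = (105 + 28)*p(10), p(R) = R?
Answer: 1/51723 ≈ 1.9334e-5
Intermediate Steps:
D = 1328 (D = -2 + (105 + 28)*10 = -2 + 133*10 = -2 + 1330 = 1328)
1/(50395 + D) = 1/(50395 + 1328) = 1/51723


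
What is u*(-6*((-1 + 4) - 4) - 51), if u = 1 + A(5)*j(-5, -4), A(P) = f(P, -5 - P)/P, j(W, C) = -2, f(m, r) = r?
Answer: -225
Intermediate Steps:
A(P) = (-5 - P)/P
u = 5 (u = 1 + ((-5 - 1*5)/5)*(-2) = 1 + ((-5 - 5)/5)*(-2) = 1 + ((1/5)*(-10))*(-2) = 1 - 2*(-2) = 1 + 4 = 5)
u*(-6*((-1 + 4) - 4) - 51) = 5*(-6*((-1 + 4) - 4) - 51) = 5*(-6*(3 - 4) - 51) = 5*(-6*(-1) - 51) = 5*(6 - 51) = 5*(-45) = -225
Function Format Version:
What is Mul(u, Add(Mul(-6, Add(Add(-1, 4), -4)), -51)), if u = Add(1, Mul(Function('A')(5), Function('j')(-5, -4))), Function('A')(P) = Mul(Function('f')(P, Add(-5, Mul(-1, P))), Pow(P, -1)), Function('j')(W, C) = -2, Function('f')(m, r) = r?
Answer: -225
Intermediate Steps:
Function('A')(P) = Mul(Pow(P, -1), Add(-5, Mul(-1, P))) (Function('A')(P) = Mul(Add(-5, Mul(-1, P)), Pow(P, -1)) = Mul(Pow(P, -1), Add(-5, Mul(-1, P))))
u = 5 (u = Add(1, Mul(Mul(Pow(5, -1), Add(-5, Mul(-1, 5))), -2)) = Add(1, Mul(Mul(Rational(1, 5), Add(-5, -5)), -2)) = Add(1, Mul(Mul(Rational(1, 5), -10), -2)) = Add(1, Mul(-2, -2)) = Add(1, 4) = 5)
Mul(u, Add(Mul(-6, Add(Add(-1, 4), -4)), -51)) = Mul(5, Add(Mul(-6, Add(Add(-1, 4), -4)), -51)) = Mul(5, Add(Mul(-6, Add(3, -4)), -51)) = Mul(5, Add(Mul(-6, -1), -51)) = Mul(5, Add(6, -51)) = Mul(5, -45) = -225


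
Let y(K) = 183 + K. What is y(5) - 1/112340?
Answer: 21119919/112340 ≈ 188.00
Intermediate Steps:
y(5) - 1/112340 = (183 + 5) - 1/112340 = 188 - 1*1/112340 = 188 - 1/112340 = 21119919/112340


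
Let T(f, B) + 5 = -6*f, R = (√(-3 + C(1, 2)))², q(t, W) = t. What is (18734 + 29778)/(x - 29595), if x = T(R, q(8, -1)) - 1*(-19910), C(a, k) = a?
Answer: -24256/4839 ≈ -5.0126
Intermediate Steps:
R = -2 (R = (√(-3 + 1))² = (√(-2))² = (I*√2)² = -2)
T(f, B) = -5 - 6*f
x = 19917 (x = (-5 - 6*(-2)) - 1*(-19910) = (-5 + 12) + 19910 = 7 + 19910 = 19917)
(18734 + 29778)/(x - 29595) = (18734 + 29778)/(19917 - 29595) = 48512/(-9678) = 48512*(-1/9678) = -24256/4839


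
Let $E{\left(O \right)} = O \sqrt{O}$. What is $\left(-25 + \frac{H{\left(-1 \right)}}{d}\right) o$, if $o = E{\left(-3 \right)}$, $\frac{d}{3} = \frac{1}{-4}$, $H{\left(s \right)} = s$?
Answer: $71 i \sqrt{3} \approx 122.98 i$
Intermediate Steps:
$d = - \frac{3}{4}$ ($d = \frac{3}{-4} = 3 \left(- \frac{1}{4}\right) = - \frac{3}{4} \approx -0.75$)
$E{\left(O \right)} = O^{\frac{3}{2}}$
$o = - 3 i \sqrt{3}$ ($o = \left(-3\right)^{\frac{3}{2}} = - 3 i \sqrt{3} \approx - 5.1962 i$)
$\left(-25 + \frac{H{\left(-1 \right)}}{d}\right) o = \left(-25 - \frac{1}{- \frac{3}{4}}\right) \left(- 3 i \sqrt{3}\right) = \left(-25 - - \frac{4}{3}\right) \left(- 3 i \sqrt{3}\right) = \left(-25 + \frac{4}{3}\right) \left(- 3 i \sqrt{3}\right) = - \frac{71 \left(- 3 i \sqrt{3}\right)}{3} = 71 i \sqrt{3}$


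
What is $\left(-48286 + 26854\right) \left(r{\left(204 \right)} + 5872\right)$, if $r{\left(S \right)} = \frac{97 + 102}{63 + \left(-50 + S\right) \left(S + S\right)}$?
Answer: $- \frac{2638419501016}{20965} \approx -1.2585 \cdot 10^{8}$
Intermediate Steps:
$r{\left(S \right)} = \frac{199}{63 + 2 S \left(-50 + S\right)}$ ($r{\left(S \right)} = \frac{199}{63 + \left(-50 + S\right) 2 S} = \frac{199}{63 + 2 S \left(-50 + S\right)}$)
$\left(-48286 + 26854\right) \left(r{\left(204 \right)} + 5872\right) = \left(-48286 + 26854\right) \left(\frac{199}{63 - 20400 + 2 \cdot 204^{2}} + 5872\right) = - 21432 \left(\frac{199}{63 - 20400 + 2 \cdot 41616} + 5872\right) = - 21432 \left(\frac{199}{63 - 20400 + 83232} + 5872\right) = - 21432 \left(\frac{199}{62895} + 5872\right) = \left(-21432\right) \frac{369319639}{62895} = - \frac{2638419501016}{20965}$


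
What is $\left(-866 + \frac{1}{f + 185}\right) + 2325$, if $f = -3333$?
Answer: $\frac{4592931}{3148} \approx 1459.0$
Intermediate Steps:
$\left(-866 + \frac{1}{f + 185}\right) + 2325 = \left(-866 + \frac{1}{-3333 + 185}\right) + 2325 = \left(-866 + \frac{1}{-3148}\right) + 2325 = \left(-866 - \frac{1}{3148}\right) + 2325 = - \frac{2726169}{3148} + 2325 = \frac{4592931}{3148}$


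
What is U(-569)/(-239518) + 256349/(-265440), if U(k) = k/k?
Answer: -30700232611/31788828960 ≈ -0.96576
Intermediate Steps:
U(k) = 1
U(-569)/(-239518) + 256349/(-265440) = 1/(-239518) + 256349/(-265440) = 1*(-1/239518) + 256349*(-1/265440) = -1/239518 - 256349/265440 = -30700232611/31788828960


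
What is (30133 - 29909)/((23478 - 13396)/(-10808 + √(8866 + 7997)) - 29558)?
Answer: -32222074862264/4252009601593991 + 282296*√16863/12756028804781973 ≈ -0.0075781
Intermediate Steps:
(30133 - 29909)/((23478 - 13396)/(-10808 + √(8866 + 7997)) - 29558) = 224/(10082/(-10808 + √16863) - 29558) = 224/(-29558 + 10082/(-10808 + √16863))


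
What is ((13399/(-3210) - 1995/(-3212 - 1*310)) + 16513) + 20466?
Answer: 34835811221/942135 ≈ 36975.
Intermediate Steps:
((13399/(-3210) - 1995/(-3212 - 1*310)) + 16513) + 20466 = ((13399*(-1/3210) - 1995/(-3212 - 310)) + 16513) + 20466 = ((-13399/3210 - 1995/(-3522)) + 16513) + 20466 = ((-13399/3210 - 1995*(-1/3522)) + 16513) + 20466 = ((-13399/3210 + 665/1174) + 16513) + 20466 = (-3398944/942135 + 16513) + 20466 = 15554076311/942135 + 20466 = 34835811221/942135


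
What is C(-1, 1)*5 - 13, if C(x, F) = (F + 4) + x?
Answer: 7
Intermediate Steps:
C(x, F) = 4 + F + x (C(x, F) = (4 + F) + x = 4 + F + x)
C(-1, 1)*5 - 13 = (4 + 1 - 1)*5 - 13 = 4*5 - 13 = 20 - 13 = 7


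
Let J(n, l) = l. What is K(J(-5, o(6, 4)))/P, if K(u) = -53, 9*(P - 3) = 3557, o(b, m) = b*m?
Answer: -477/3584 ≈ -0.13309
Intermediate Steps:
P = 3584/9 (P = 3 + (1/9)*3557 = 3 + 3557/9 = 3584/9 ≈ 398.22)
K(J(-5, o(6, 4)))/P = -53/3584/9 = -53*9/3584 = -477/3584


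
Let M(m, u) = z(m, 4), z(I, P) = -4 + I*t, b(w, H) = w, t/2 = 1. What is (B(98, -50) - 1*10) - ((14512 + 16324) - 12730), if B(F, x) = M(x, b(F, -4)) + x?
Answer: -18270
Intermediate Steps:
t = 2 (t = 2*1 = 2)
z(I, P) = -4 + 2*I (z(I, P) = -4 + I*2 = -4 + 2*I)
M(m, u) = -4 + 2*m
B(F, x) = -4 + 3*x (B(F, x) = (-4 + 2*x) + x = -4 + 3*x)
(B(98, -50) - 1*10) - ((14512 + 16324) - 12730) = ((-4 + 3*(-50)) - 1*10) - ((14512 + 16324) - 12730) = ((-4 - 150) - 10) - (30836 - 12730) = (-154 - 10) - 1*18106 = -164 - 18106 = -18270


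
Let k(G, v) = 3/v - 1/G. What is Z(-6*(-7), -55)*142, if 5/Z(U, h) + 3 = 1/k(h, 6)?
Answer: -40470/61 ≈ -663.44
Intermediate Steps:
k(G, v) = -1/G + 3/v
Z(U, h) = 5/(-3 + 1/(½ - 1/h)) (Z(U, h) = 5/(-3 + 1/(-1/h + 3/6)) = 5/(-3 + 1/(-1/h + 3*(⅙))) = 5/(-3 + 1/(-1/h + ½)) = 5/(-3 + 1/(½ - 1/h)))
Z(-6*(-7), -55)*142 = (5*(2 - 1*(-55))/(-6 - 55))*142 = (5*(2 + 55)/(-61))*142 = (5*(-1/61)*57)*142 = -285/61*142 = -40470/61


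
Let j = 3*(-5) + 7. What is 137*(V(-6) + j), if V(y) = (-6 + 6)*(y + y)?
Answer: -1096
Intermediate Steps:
j = -8 (j = -15 + 7 = -8)
V(y) = 0 (V(y) = 0*(2*y) = 0)
137*(V(-6) + j) = 137*(0 - 8) = 137*(-8) = -1096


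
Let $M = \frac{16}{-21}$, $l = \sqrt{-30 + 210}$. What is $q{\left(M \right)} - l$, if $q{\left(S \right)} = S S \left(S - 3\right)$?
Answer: $- \frac{20224}{9261} - 6 \sqrt{5} \approx -15.6$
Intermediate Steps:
$l = 6 \sqrt{5}$ ($l = \sqrt{180} = 6 \sqrt{5} \approx 13.416$)
$M = - \frac{16}{21}$ ($M = 16 \left(- \frac{1}{21}\right) = - \frac{16}{21} \approx -0.7619$)
$q{\left(S \right)} = S^{2} \left(-3 + S\right)$
$q{\left(M \right)} - l = \left(- \frac{16}{21}\right)^{2} \left(-3 - \frac{16}{21}\right) - 6 \sqrt{5} = \frac{256}{441} \left(- \frac{79}{21}\right) - 6 \sqrt{5} = - \frac{20224}{9261} - 6 \sqrt{5}$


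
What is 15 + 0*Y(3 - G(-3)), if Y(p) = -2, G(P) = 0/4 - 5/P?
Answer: 15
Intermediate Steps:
G(P) = -5/P (G(P) = 0*(¼) - 5/P = 0 - 5/P = -5/P)
15 + 0*Y(3 - G(-3)) = 15 + 0*(-2) = 15 + 0 = 15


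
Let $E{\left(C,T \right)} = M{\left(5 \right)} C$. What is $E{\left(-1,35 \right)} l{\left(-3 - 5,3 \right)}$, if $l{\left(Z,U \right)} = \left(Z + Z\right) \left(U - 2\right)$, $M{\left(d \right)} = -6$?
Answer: $-96$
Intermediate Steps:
$E{\left(C,T \right)} = - 6 C$
$l{\left(Z,U \right)} = 2 Z \left(-2 + U\right)$
$E{\left(-1,35 \right)} l{\left(-3 - 5,3 \right)} = \left(-6\right) \left(-1\right) 2 \left(-3 - 5\right) \left(-2 + 3\right) = 6 \cdot 2 \left(-3 - 5\right) 1 = 6 \cdot 2 \left(-8\right) 1 = 6 \left(-16\right) = -96$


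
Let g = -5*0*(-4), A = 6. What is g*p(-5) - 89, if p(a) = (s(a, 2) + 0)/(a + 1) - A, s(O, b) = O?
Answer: -89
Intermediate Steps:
p(a) = -6 + a/(1 + a) (p(a) = (a + 0)/(a + 1) - 1*6 = a/(1 + a) - 6 = -6 + a/(1 + a))
g = 0 (g = 0*(-4) = 0)
g*p(-5) - 89 = 0*((-6 - 5*(-5))/(1 - 5)) - 89 = 0*((-6 + 25)/(-4)) - 89 = 0*(-¼*19) - 89 = 0*(-19/4) - 89 = 0 - 89 = -89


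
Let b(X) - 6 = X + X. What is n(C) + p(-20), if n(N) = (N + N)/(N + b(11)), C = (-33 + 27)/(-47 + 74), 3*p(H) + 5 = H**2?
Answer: 49369/375 ≈ 131.65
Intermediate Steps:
b(X) = 6 + 2*X (b(X) = 6 + (X + X) = 6 + 2*X)
p(H) = -5/3 + H**2/3
C = -2/9 (C = -6/27 = -6*1/27 = -2/9 ≈ -0.22222)
n(N) = 2*N/(28 + N) (n(N) = (N + N)/(N + (6 + 2*11)) = (2*N)/(N + (6 + 22)) = (2*N)/(N + 28) = (2*N)/(28 + N) = 2*N/(28 + N))
n(C) + p(-20) = 2*(-2/9)/(28 - 2/9) + (-5/3 + (1/3)*(-20)**2) = 2*(-2/9)/(250/9) + (-5/3 + (1/3)*400) = 2*(-2/9)*(9/250) + (-5/3 + 400/3) = -2/125 + 395/3 = 49369/375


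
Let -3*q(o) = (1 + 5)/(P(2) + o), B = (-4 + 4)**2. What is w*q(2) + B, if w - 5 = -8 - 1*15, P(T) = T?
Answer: 9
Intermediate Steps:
w = -18 (w = 5 + (-8 - 1*15) = 5 + (-8 - 15) = 5 - 23 = -18)
B = 0 (B = 0**2 = 0)
q(o) = -2/(2 + o) (q(o) = -(1 + 5)/(3*(2 + o)) = -2/(2 + o))
w*q(2) + B = -(-36)/(2 + 2) + 0 = -(-36)/4 + 0 = -18*(-1/2) + 0 = 9 + 0 = 9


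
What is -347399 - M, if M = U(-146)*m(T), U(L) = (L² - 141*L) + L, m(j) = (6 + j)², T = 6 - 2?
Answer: -4522999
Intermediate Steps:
T = 4
U(L) = L² - 140*L
M = 4175600 (M = (-146*(-140 - 146))*(6 + 4)² = -146*(-286)*10² = 41756*100 = 4175600)
-347399 - M = -347399 - 1*4175600 = -347399 - 4175600 = -4522999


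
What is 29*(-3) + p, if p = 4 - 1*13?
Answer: -96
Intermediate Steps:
p = -9 (p = 4 - 13 = -9)
29*(-3) + p = 29*(-3) - 9 = -87 - 9 = -96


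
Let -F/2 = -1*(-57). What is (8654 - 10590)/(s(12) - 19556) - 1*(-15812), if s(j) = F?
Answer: 155511988/9835 ≈ 15812.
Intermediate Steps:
F = -114 (F = -(-2)*(-57) = -2*57 = -114)
s(j) = -114
(8654 - 10590)/(s(12) - 19556) - 1*(-15812) = (8654 - 10590)/(-114 - 19556) - 1*(-15812) = -1936/(-19670) + 15812 = -1936*(-1/19670) + 15812 = 968/9835 + 15812 = 155511988/9835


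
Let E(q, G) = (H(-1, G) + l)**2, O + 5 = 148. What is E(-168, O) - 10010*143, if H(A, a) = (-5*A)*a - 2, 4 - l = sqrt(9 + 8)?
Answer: -1431430 + (717 - sqrt(17))**2 ≈ -9.2324e+5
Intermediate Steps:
O = 143 (O = -5 + 148 = 143)
l = 4 - sqrt(17) (l = 4 - sqrt(9 + 8) = 4 - sqrt(17) ≈ -0.12311)
H(A, a) = -2 - 5*A*a (H(A, a) = -5*A*a - 2 = -2 - 5*A*a)
E(q, G) = (2 - sqrt(17) + 5*G)**2 (E(q, G) = ((-2 - 5*(-1)*G) + (4 - sqrt(17)))**2 = ((-2 + 5*G) + (4 - sqrt(17)))**2 = (2 - sqrt(17) + 5*G)**2)
E(-168, O) - 10010*143 = (2 - sqrt(17) + 5*143)**2 - 10010*143 = (2 - sqrt(17) + 715)**2 - 1431430 = (717 - sqrt(17))**2 - 1431430 = -1431430 + (717 - sqrt(17))**2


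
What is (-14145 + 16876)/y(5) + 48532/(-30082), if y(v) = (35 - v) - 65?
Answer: -41926281/526435 ≈ -79.642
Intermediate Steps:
y(v) = -30 - v
(-14145 + 16876)/y(5) + 48532/(-30082) = (-14145 + 16876)/(-30 - 1*5) + 48532/(-30082) = 2731/(-30 - 5) + 48532*(-1/30082) = 2731/(-35) - 24266/15041 = 2731*(-1/35) - 24266/15041 = -2731/35 - 24266/15041 = -41926281/526435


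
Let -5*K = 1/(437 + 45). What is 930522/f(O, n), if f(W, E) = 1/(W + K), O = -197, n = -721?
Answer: -220892430231/1205 ≈ -1.8331e+8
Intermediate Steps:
K = -1/2410 (K = -1/(5*(437 + 45)) = -⅕/482 = -⅕*1/482 = -1/2410 ≈ -0.00041494)
f(W, E) = 1/(-1/2410 + W) (f(W, E) = 1/(W - 1/2410) = 1/(-1/2410 + W))
930522/f(O, n) = 930522/((2410/(-1 + 2410*(-197)))) = 930522/((2410/(-1 - 474770))) = 930522/((2410/(-474771))) = 930522/((2410*(-1/474771))) = 930522/(-2410/474771) = 930522*(-474771/2410) = -220892430231/1205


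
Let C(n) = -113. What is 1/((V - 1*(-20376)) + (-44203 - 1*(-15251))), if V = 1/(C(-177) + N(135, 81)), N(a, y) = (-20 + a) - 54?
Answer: -52/445953 ≈ -0.00011660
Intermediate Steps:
N(a, y) = -74 + a
V = -1/52 (V = 1/(-113 + (-74 + 135)) = 1/(-113 + 61) = 1/(-52) = -1/52 ≈ -0.019231)
1/((V - 1*(-20376)) + (-44203 - 1*(-15251))) = 1/((-1/52 - 1*(-20376)) + (-44203 - 1*(-15251))) = 1/((-1/52 + 20376) + (-44203 + 15251)) = 1/(1059551/52 - 28952) = 1/(-445953/52) = -52/445953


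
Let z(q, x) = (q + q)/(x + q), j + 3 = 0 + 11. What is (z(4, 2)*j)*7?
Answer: 224/3 ≈ 74.667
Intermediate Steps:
j = 8 (j = -3 + (0 + 11) = -3 + 11 = 8)
z(q, x) = 2*q/(q + x) (z(q, x) = (2*q)/(q + x) = 2*q/(q + x))
(z(4, 2)*j)*7 = ((2*4/(4 + 2))*8)*7 = ((2*4/6)*8)*7 = ((2*4*(⅙))*8)*7 = ((4/3)*8)*7 = (32/3)*7 = 224/3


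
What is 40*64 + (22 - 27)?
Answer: 2555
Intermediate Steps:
40*64 + (22 - 27) = 2560 - 5 = 2555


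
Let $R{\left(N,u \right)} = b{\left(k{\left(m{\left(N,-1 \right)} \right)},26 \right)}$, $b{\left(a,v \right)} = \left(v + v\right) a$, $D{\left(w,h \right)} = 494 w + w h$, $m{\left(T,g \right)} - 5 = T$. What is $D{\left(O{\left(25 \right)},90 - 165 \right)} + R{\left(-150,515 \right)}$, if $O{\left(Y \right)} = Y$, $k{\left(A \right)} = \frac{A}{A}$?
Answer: $10527$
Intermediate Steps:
$m{\left(T,g \right)} = 5 + T$
$k{\left(A \right)} = 1$
$D{\left(w,h \right)} = 494 w + h w$
$b{\left(a,v \right)} = 2 a v$ ($b{\left(a,v \right)} = 2 v a = 2 a v$)
$R{\left(N,u \right)} = 52$ ($R{\left(N,u \right)} = 2 \cdot 1 \cdot 26 = 52$)
$D{\left(O{\left(25 \right)},90 - 165 \right)} + R{\left(-150,515 \right)} = 25 \left(494 + \left(90 - 165\right)\right) + 52 = 25 \left(494 - 75\right) + 52 = 25 \cdot 419 + 52 = 10475 + 52 = 10527$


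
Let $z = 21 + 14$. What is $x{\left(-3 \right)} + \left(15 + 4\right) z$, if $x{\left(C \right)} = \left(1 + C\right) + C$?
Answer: $660$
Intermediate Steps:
$z = 35$
$x{\left(C \right)} = 1 + 2 C$
$x{\left(-3 \right)} + \left(15 + 4\right) z = \left(1 + 2 \left(-3\right)\right) + \left(15 + 4\right) 35 = \left(1 - 6\right) + 19 \cdot 35 = -5 + 665 = 660$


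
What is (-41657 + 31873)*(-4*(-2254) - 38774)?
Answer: 291152272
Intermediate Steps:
(-41657 + 31873)*(-4*(-2254) - 38774) = -9784*(9016 - 38774) = -9784*(-29758) = 291152272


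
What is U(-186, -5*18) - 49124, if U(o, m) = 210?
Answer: -48914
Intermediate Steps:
U(-186, -5*18) - 49124 = 210 - 49124 = -48914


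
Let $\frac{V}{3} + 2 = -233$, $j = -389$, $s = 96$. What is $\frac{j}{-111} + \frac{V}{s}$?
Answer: $- \frac{13637}{3552} \approx -3.8392$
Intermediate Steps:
$V = -705$ ($V = -6 + 3 \left(-233\right) = -6 - 699 = -705$)
$\frac{j}{-111} + \frac{V}{s} = - \frac{389}{-111} - \frac{705}{96} = \left(-389\right) \left(- \frac{1}{111}\right) - \frac{235}{32} = \frac{389}{111} - \frac{235}{32} = - \frac{13637}{3552}$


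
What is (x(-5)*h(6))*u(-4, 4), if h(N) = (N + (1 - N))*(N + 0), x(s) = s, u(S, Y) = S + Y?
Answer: 0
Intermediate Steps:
h(N) = N (h(N) = 1*N = N)
(x(-5)*h(6))*u(-4, 4) = (-5*6)*(-4 + 4) = -30*0 = 0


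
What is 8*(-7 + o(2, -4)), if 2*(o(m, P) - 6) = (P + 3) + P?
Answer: -28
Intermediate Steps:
o(m, P) = 15/2 + P (o(m, P) = 6 + ((P + 3) + P)/2 = 6 + ((3 + P) + P)/2 = 6 + (3 + 2*P)/2 = 6 + (3/2 + P) = 15/2 + P)
8*(-7 + o(2, -4)) = 8*(-7 + (15/2 - 4)) = 8*(-7 + 7/2) = 8*(-7/2) = -28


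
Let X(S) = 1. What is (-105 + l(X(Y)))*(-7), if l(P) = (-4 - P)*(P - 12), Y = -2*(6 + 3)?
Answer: 350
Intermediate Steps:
Y = -18 (Y = -2*9 = -18)
l(P) = (-12 + P)*(-4 - P) (l(P) = (-4 - P)*(-12 + P) = (-12 + P)*(-4 - P))
(-105 + l(X(Y)))*(-7) = (-105 + (48 - 1*1² + 8*1))*(-7) = (-105 + (48 - 1*1 + 8))*(-7) = (-105 + (48 - 1 + 8))*(-7) = (-105 + 55)*(-7) = -50*(-7) = 350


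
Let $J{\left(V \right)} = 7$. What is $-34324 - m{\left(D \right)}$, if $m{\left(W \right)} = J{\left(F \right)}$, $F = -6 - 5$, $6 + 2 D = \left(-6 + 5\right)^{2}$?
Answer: $-34331$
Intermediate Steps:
$D = - \frac{5}{2}$ ($D = -3 + \frac{\left(-6 + 5\right)^{2}}{2} = -3 + \frac{\left(-1\right)^{2}}{2} = -3 + \frac{1}{2} \cdot 1 = -3 + \frac{1}{2} = - \frac{5}{2} \approx -2.5$)
$F = -11$
$m{\left(W \right)} = 7$
$-34324 - m{\left(D \right)} = -34324 - 7 = -34331$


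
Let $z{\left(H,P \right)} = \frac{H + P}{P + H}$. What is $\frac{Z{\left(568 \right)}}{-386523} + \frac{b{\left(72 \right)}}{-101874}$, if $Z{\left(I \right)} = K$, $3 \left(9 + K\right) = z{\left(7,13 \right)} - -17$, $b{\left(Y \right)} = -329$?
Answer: $\frac{14163521}{4375182678} \approx 0.0032372$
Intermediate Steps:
$z{\left(H,P \right)} = 1$ ($z{\left(H,P \right)} = \frac{H + P}{H + P} = 1$)
$K = -3$ ($K = -9 + \frac{1 - -17}{3} = -9 + \frac{1 + 17}{3} = -9 + \frac{1}{3} \cdot 18 = -9 + 6 = -3$)
$Z{\left(I \right)} = -3$
$\frac{Z{\left(568 \right)}}{-386523} + \frac{b{\left(72 \right)}}{-101874} = - \frac{3}{-386523} - \frac{329}{-101874} = \left(-3\right) \left(- \frac{1}{386523}\right) - - \frac{329}{101874} = \frac{1}{128841} + \frac{329}{101874} = \frac{14163521}{4375182678}$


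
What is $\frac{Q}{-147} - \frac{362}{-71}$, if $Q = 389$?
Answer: $\frac{25595}{10437} \approx 2.4523$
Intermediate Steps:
$\frac{Q}{-147} - \frac{362}{-71} = \frac{389}{-147} - \frac{362}{-71} = 389 \left(- \frac{1}{147}\right) - - \frac{362}{71} = - \frac{389}{147} + \frac{362}{71} = \frac{25595}{10437}$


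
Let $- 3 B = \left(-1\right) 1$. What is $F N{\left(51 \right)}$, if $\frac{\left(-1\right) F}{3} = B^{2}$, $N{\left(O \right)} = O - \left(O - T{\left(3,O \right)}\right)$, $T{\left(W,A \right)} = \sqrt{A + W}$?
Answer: $- \sqrt{6} \approx -2.4495$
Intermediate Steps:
$N{\left(O \right)} = \sqrt{3 + O}$ ($N{\left(O \right)} = O - \left(O - \sqrt{O + 3}\right) = O - \left(O - \sqrt{3 + O}\right) = \sqrt{3 + O}$)
$B = \frac{1}{3}$ ($B = - \frac{\left(-1\right) 1}{3} = \left(- \frac{1}{3}\right) \left(-1\right) = \frac{1}{3} \approx 0.33333$)
$F = - \frac{1}{3}$ ($F = - \frac{3}{9} = \left(-3\right) \frac{1}{9} = - \frac{1}{3} \approx -0.33333$)
$F N{\left(51 \right)} = - \frac{\sqrt{3 + 51}}{3} = - \frac{\sqrt{54}}{3} = - \frac{3 \sqrt{6}}{3} = - \sqrt{6}$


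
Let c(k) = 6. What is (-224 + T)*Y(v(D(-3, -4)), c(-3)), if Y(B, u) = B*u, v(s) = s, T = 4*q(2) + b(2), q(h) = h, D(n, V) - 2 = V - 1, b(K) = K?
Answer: 3852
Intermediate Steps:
D(n, V) = 1 + V (D(n, V) = 2 + (V - 1) = 2 + (-1 + V) = 1 + V)
T = 10 (T = 4*2 + 2 = 8 + 2 = 10)
(-224 + T)*Y(v(D(-3, -4)), c(-3)) = (-224 + 10)*((1 - 4)*6) = -(-642)*6 = -214*(-18) = 3852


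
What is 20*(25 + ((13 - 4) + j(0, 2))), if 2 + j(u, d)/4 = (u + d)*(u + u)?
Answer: 520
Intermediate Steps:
j(u, d) = -8 + 8*u*(d + u) (j(u, d) = -8 + 4*((u + d)*(u + u)) = -8 + 4*((d + u)*(2*u)) = -8 + 4*(2*u*(d + u)) = -8 + 8*u*(d + u))
20*(25 + ((13 - 4) + j(0, 2))) = 20*(25 + ((13 - 4) + (-8 + 8*0² + 8*2*0))) = 20*(25 + (9 + (-8 + 8*0 + 0))) = 20*(25 + (9 + (-8 + 0 + 0))) = 20*(25 + (9 - 8)) = 20*(25 + 1) = 20*26 = 520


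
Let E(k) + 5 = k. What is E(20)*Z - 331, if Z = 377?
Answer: 5324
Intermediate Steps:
E(k) = -5 + k
E(20)*Z - 331 = (-5 + 20)*377 - 331 = 15*377 - 331 = 5655 - 331 = 5324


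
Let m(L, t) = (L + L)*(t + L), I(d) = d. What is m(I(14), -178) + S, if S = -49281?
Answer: -53873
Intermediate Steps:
m(L, t) = 2*L*(L + t) (m(L, t) = (2*L)*(L + t) = 2*L*(L + t))
m(I(14), -178) + S = 2*14*(14 - 178) - 49281 = 2*14*(-164) - 49281 = -4592 - 49281 = -53873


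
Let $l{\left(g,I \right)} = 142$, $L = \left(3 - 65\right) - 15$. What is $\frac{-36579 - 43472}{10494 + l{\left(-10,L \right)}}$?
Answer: $- \frac{80051}{10636} \approx -7.5264$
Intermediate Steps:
$L = -77$ ($L = -62 - 15 = -77$)
$\frac{-36579 - 43472}{10494 + l{\left(-10,L \right)}} = \frac{-36579 - 43472}{10494 + 142} = - \frac{80051}{10636}$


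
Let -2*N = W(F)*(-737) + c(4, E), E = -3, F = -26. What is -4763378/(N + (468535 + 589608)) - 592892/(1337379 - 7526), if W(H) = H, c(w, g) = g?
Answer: -13912554868152/2788870632331 ≈ -4.9886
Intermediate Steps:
N = -19159/2 (N = -(-26*(-737) - 3)/2 = -(19162 - 3)/2 = -½*19159 = -19159/2 ≈ -9579.5)
-4763378/(N + (468535 + 589608)) - 592892/(1337379 - 7526) = -4763378/(-19159/2 + (468535 + 589608)) - 592892/(1337379 - 7526) = -4763378/(-19159/2 + 1058143) - 592892/1329853 = -4763378/2097127/2 - 592892*1/1329853 = -4763378*2/2097127 - 592892/1329853 = -9526756/2097127 - 592892/1329853 = -13912554868152/2788870632331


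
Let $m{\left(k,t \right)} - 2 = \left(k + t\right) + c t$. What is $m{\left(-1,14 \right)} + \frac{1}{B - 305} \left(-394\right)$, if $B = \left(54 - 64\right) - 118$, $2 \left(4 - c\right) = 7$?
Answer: $\frac{9920}{433} \approx 22.91$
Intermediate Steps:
$c = \frac{1}{2}$ ($c = 4 - \frac{7}{2} = \frac{1}{2} \approx 0.5$)
$B = -128$ ($B = -10 - 118 = -128$)
$m{\left(k,t \right)} = 2 + k + \frac{3 t}{2}$ ($m{\left(k,t \right)} = 2 + \left(\left(k + t\right) + \frac{t}{2}\right) = 2 + \left(k + \frac{3 t}{2}\right) = 2 + k + \frac{3 t}{2}$)
$m{\left(-1,14 \right)} + \frac{1}{B - 305} \left(-394\right) = \left(2 - 1 + \frac{3}{2} \cdot 14\right) + \frac{1}{-128 - 305} \left(-394\right) = \left(2 - 1 + 21\right) + \frac{1}{-433} \left(-394\right) = 22 - - \frac{394}{433} = 22 + \frac{394}{433} = \frac{9920}{433}$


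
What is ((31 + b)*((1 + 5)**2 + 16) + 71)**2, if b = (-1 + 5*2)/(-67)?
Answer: 12609717849/4489 ≈ 2.8090e+6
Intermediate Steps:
b = -9/67 (b = (-1 + 10)*(-1/67) = 9*(-1/67) = -9/67 ≈ -0.13433)
((31 + b)*((1 + 5)**2 + 16) + 71)**2 = ((31 - 9/67)*((1 + 5)**2 + 16) + 71)**2 = (2068*(6**2 + 16)/67 + 71)**2 = (2068*(36 + 16)/67 + 71)**2 = ((2068/67)*52 + 71)**2 = (107536/67 + 71)**2 = (112293/67)**2 = 12609717849/4489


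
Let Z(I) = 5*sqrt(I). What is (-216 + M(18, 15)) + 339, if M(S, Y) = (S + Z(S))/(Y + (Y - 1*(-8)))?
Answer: 2346/19 + 15*sqrt(2)/38 ≈ 124.03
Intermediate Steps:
M(S, Y) = (S + 5*sqrt(S))/(8 + 2*Y) (M(S, Y) = (S + 5*sqrt(S))/(Y + (Y - 1*(-8))) = (S + 5*sqrt(S))/(Y + (Y + 8)) = (S + 5*sqrt(S))/(Y + (8 + Y)) = (S + 5*sqrt(S))/(8 + 2*Y))
(-216 + M(18, 15)) + 339 = (-216 + (18 + 5*sqrt(18))/(2*(4 + 15))) + 339 = (-216 + (1/2)*(18 + 5*(3*sqrt(2)))/19) + 339 = (-216 + (1/2)*(1/19)*(18 + 15*sqrt(2))) + 339 = (-216 + (9/19 + 15*sqrt(2)/38)) + 339 = (-4095/19 + 15*sqrt(2)/38) + 339 = 2346/19 + 15*sqrt(2)/38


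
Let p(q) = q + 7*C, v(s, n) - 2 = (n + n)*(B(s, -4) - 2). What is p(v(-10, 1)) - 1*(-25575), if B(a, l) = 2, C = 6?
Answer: 25619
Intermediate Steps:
v(s, n) = 2 (v(s, n) = 2 + (n + n)*(2 - 2) = 2 + (2*n)*0 = 2 + 0 = 2)
p(q) = 42 + q (p(q) = q + 7*6 = q + 42 = 42 + q)
p(v(-10, 1)) - 1*(-25575) = (42 + 2) - 1*(-25575) = 44 + 25575 = 25619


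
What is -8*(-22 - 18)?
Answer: 320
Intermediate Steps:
-8*(-22 - 18) = -8*(-40) = 320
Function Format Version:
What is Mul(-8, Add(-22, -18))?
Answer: 320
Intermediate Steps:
Mul(-8, Add(-22, -18)) = Mul(-8, -40) = 320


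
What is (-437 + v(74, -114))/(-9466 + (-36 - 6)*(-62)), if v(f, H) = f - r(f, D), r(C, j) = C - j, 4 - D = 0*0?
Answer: 433/6862 ≈ 0.063101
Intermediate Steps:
D = 4 (D = 4 - 0*0 = 4 - 1*0 = 4 + 0 = 4)
v(f, H) = 4 (v(f, H) = f - (f - 1*4) = f - (f - 4) = f - (-4 + f) = f + (4 - f) = 4)
(-437 + v(74, -114))/(-9466 + (-36 - 6)*(-62)) = (-437 + 4)/(-9466 + (-36 - 6)*(-62)) = -433/(-9466 - 42*(-62)) = -433/(-9466 + 2604) = -433/(-6862) = -433*(-1/6862) = 433/6862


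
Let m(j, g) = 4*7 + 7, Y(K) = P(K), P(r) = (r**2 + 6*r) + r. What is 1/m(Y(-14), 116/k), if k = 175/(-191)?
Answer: 1/35 ≈ 0.028571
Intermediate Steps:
k = -175/191 (k = 175*(-1/191) = -175/191 ≈ -0.91623)
P(r) = r**2 + 7*r
Y(K) = K*(7 + K)
m(j, g) = 35 (m(j, g) = 28 + 7 = 35)
1/m(Y(-14), 116/k) = 1/35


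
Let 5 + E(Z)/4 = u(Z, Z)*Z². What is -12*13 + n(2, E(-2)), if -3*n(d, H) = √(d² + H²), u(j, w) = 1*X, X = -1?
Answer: -156 - 10*√13/3 ≈ -168.02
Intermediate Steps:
u(j, w) = -1 (u(j, w) = 1*(-1) = -1)
E(Z) = -20 - 4*Z² (E(Z) = -20 + 4*(-Z²) = -20 - 4*Z²)
n(d, H) = -√(H² + d²)/3 (n(d, H) = -√(d² + H²)/3 = -√(H² + d²)/3)
-12*13 + n(2, E(-2)) = -12*13 - √((-20 - 4*(-2)²)² + 2²)/3 = -156 - √((-20 - 4*4)² + 4)/3 = -156 - √((-20 - 16)² + 4)/3 = -156 - √((-36)² + 4)/3 = -156 - √(1296 + 4)/3 = -156 - 10*√13/3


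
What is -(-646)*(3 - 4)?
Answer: -646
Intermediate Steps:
-(-646)*(3 - 4) = -(-646)*(-1) = -646*1 = -646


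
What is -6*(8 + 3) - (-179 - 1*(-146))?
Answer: -33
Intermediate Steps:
-6*(8 + 3) - (-179 - 1*(-146)) = -6*11 - (-179 + 146) = -66 - 1*(-33) = -66 + 33 = -33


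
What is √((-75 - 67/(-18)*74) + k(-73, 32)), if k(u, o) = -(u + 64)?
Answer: √1885/3 ≈ 14.472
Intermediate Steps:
k(u, o) = -64 - u (k(u, o) = -(64 + u) = -64 - u)
√((-75 - 67/(-18)*74) + k(-73, 32)) = √((-75 - 67/(-18)*74) + (-64 - 1*(-73))) = √((-75 - 67*(-1/18)*74) + (-64 + 73)) = √((-75 + (67/18)*74) + 9) = √((-75 + 2479/9) + 9) = √(1804/9 + 9) = √(1885/9) = √1885/3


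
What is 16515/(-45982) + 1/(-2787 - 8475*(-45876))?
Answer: -4266282867349/11878426876392 ≈ -0.35916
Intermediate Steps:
16515/(-45982) + 1/(-2787 - 8475*(-45876)) = 16515*(-1/45982) - 1/45876/(-11262) = -16515/45982 - 1/11262*(-1/45876) = -16515/45982 + 1/516655512 = -4266282867349/11878426876392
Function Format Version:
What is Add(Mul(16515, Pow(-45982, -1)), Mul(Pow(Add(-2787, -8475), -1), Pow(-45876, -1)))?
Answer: Rational(-4266282867349, 11878426876392) ≈ -0.35916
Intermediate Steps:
Add(Mul(16515, Pow(-45982, -1)), Mul(Pow(Add(-2787, -8475), -1), Pow(-45876, -1))) = Add(Mul(16515, Rational(-1, 45982)), Mul(Pow(-11262, -1), Rational(-1, 45876))) = Add(Rational(-16515, 45982), Mul(Rational(-1, 11262), Rational(-1, 45876))) = Add(Rational(-16515, 45982), Rational(1, 516655512)) = Rational(-4266282867349, 11878426876392)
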